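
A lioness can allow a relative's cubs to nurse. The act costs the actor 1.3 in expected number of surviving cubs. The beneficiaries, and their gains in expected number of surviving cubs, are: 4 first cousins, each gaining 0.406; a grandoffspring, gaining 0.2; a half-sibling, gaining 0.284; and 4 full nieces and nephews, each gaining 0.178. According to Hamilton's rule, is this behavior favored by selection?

No

Hamilton's rule: the trait is favored when the sum of r·B over every recipient exceeds the actor's cost C.
r to a first cousin = 0.125 (first cousins share one grandparent pair — two paths of length 4: r = 2·(1/2)^4 = 1/8).
r to a grandoffspring = 1/4 (two parent–offspring links: r = (1/2)^2 = 1/4).
r to a half-sibling = 0.25 (half-sibs share one parent — one path of length 2: r = (1/2)^2 = 1/4).
r to a full niece or nephew = 1/4 (full aunt/uncle↔niece/nephew: two paths of length 3 through the shared grandparent pair: r = 2·(1/2)^3 = 1/4).
Summing one r·B term per recipient: 4·0.125·0.406 + 1·0.25·0.2 + 1·0.25·0.284 + 4·0.25·0.178 = 0.502.
0.502 < 1.3: the indirect benefit is less than the cost.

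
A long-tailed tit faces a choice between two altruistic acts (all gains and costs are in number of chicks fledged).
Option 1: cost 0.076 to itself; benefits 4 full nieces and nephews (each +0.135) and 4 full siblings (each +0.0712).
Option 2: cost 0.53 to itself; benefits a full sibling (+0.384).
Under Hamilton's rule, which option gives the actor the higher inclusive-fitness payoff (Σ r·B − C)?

Option 1: r to a full niece or nephew = 0.25.
Option 1: r to a full sibling = 0.5.
Option 1: Σ r·B − C = (4·0.25·0.135 + 4·0.5·0.0712) − 0.076 = 0.2014.
Option 2: r to a full sibling = 0.5.
Option 2: Σ r·B − C = (1·0.5·0.384) − 0.53 = -0.338.
Option 1 has the higher net inclusive-fitness payoff.

Option 1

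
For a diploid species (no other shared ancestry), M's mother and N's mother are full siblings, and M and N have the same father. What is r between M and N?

With two independent routes of shared ancestry, r is the sum of the two contributions.
M and N are related in two ways: first cousins through their mothers (r = 1/8) and half-sibs through their shared father (r = 1/4).
r = 1/8 + 1/4 = 0.375.

0.375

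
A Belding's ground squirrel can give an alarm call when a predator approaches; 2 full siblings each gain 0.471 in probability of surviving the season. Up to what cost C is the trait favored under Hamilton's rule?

r to a full sibling = 1/2 (full sibs share both parents — two paths of length 2: r = 2·(1/2)^2 = 1/2).
Hamilton's rule: n·r·B > C, so the trait is favored while C < n·r·B = 2·0.5·0.471 = 0.471.

0.471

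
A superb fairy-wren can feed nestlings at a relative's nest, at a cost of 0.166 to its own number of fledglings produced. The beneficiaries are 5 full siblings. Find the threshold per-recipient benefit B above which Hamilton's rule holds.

r to a full sibling = 1/2 (full sibs share both parents — two paths of length 2: r = 2·(1/2)^2 = 1/2).
Hamilton's rule with n recipients of equal r: n·r·B > C, so B > C/(n·r) = 0.166/(5·0.5) = 0.0664.

0.0664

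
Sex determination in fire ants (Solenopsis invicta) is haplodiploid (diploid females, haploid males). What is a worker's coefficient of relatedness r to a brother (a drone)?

Her haploid brother carries none of their father's genes and a random half of their mother's genome; that half matches the maternal half of her own genome with probability 1/2: r = 1/2 · 1/2 = 1/4.

0.25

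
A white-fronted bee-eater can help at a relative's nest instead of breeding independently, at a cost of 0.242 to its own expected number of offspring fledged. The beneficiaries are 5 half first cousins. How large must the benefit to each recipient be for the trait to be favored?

0.7744

r to a half first cousin = 0.0625 (half first cousins share one grandparent — one path of length 4: r = (1/2)^4 = 1/16).
Hamilton's rule with n recipients of equal r: n·r·B > C, so B > C/(n·r) = 0.242/(5·0.0625) = 0.7744.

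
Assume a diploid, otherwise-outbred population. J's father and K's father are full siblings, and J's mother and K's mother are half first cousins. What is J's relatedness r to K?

0.140625

Relatedness sums over independent paths through distinct common ancestors.
J and K are related in two ways: first cousins through their fathers (r = 1/8) and half second cousins through their mothers (r = 1/64).
r = 1/8 + 1/64 = 9/64 = 0.140625.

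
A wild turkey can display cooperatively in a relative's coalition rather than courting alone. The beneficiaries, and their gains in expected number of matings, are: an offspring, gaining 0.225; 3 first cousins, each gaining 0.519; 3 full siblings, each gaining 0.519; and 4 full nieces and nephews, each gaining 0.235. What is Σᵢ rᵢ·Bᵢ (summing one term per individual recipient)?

r to an offspring = 0.5 (one parent–offspring link: r = (1/2)^1 = 1/2).
r to a first cousin = 1/8 (first cousins share one grandparent pair — two paths of length 4: r = 2·(1/2)^4 = 1/8).
r to a full sibling = 0.5 (full sibs share both parents — two paths of length 2: r = 2·(1/2)^2 = 1/2).
r to a full niece or nephew = 0.25 (full aunt/uncle↔niece/nephew: two paths of length 3 through the shared grandparent pair: r = 2·(1/2)^3 = 1/4).
Summing one r·B term per recipient: 1·0.5·0.225 + 3·0.125·0.519 + 3·0.5·0.519 + 4·0.25·0.235 = 1.320625.

1.320625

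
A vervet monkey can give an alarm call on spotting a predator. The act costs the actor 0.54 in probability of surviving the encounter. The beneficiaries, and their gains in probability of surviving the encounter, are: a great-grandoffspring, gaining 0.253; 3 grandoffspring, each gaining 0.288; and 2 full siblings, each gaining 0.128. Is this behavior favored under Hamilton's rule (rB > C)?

Hamilton's rule: the trait is favored when the sum of r·B over every recipient exceeds the actor's cost C.
r to a great-grandoffspring = 0.125 (three parent–offspring links: r = (1/2)^3 = 1/8).
r to a grandoffspring = 1/4 (two parent–offspring links: r = (1/2)^2 = 1/4).
r to a full sibling = 1/2 (full sibs share both parents — two paths of length 2: r = 2·(1/2)^2 = 1/2).
Summing one r·B term per recipient: 1·0.125·0.253 + 3·0.25·0.288 + 2·0.5·0.128 = 0.375625.
0.375625 < 0.54: the indirect benefit is less than the cost.

No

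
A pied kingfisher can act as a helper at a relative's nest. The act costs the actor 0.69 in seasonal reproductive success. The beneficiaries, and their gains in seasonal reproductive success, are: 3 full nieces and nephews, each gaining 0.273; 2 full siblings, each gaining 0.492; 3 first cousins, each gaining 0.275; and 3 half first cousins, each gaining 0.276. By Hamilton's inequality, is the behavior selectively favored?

Hamilton's rule: the trait is favored when the sum of r·B over every recipient exceeds the actor's cost C.
r to a full niece or nephew = 1/4 (full aunt/uncle↔niece/nephew: two paths of length 3 through the shared grandparent pair: r = 2·(1/2)^3 = 1/4).
r to a full sibling = 1/2 (full sibs share both parents — two paths of length 2: r = 2·(1/2)^2 = 1/2).
r to a first cousin = 0.125 (first cousins share one grandparent pair — two paths of length 4: r = 2·(1/2)^4 = 1/8).
r to a half first cousin = 1/16 (half first cousins share one grandparent — one path of length 4: r = (1/2)^4 = 1/16).
Summing one r·B term per recipient: 3·0.25·0.273 + 2·0.5·0.492 + 3·0.125·0.275 + 3·0.0625·0.276 = 0.851625.
0.851625 > 0.69: the indirect benefit exceeds the cost.

Yes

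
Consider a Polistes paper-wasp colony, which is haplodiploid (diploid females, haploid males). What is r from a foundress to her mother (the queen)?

One meiotic link between diploid queen and diploid daughter: r = 1/2.

0.5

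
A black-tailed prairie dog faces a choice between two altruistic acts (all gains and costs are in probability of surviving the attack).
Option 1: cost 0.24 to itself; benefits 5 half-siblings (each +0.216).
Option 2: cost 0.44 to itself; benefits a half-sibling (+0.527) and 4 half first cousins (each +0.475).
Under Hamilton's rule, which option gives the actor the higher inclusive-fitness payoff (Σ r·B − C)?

Option 1

Option 1: r to a half-sibling = 0.25.
Option 1: Σ r·B − C = (5·0.25·0.216) − 0.24 = 0.03.
Option 2: r to a half-sibling = 0.25.
Option 2: r to a half first cousin = 0.0625.
Option 2: Σ r·B − C = (1·0.25·0.527 + 4·0.0625·0.475) − 0.44 = -0.1895.
Option 1 has the higher net inclusive-fitness payoff.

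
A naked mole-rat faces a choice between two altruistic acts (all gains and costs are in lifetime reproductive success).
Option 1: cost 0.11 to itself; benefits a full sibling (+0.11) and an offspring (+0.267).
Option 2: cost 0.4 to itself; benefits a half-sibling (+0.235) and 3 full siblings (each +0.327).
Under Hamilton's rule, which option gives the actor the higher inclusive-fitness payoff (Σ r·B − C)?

Option 2

Option 1: r to a full sibling = 0.5.
Option 1: r to an offspring = 0.5.
Option 1: Σ r·B − C = (1·0.5·0.11 + 1·0.5·0.267) − 0.11 = 0.0785.
Option 2: r to a half-sibling = 0.25.
Option 2: r to a full sibling = 0.5.
Option 2: Σ r·B − C = (1·0.25·0.235 + 3·0.5·0.327) − 0.4 = 0.14925.
Option 2 has the higher net inclusive-fitness payoff.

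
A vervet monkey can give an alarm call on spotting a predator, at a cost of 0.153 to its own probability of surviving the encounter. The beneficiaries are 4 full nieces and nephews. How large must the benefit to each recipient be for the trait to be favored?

0.153

r to a full niece or nephew = 1/4 (full aunt/uncle↔niece/nephew: two paths of length 3 through the shared grandparent pair: r = 2·(1/2)^3 = 1/4).
Hamilton's rule with n recipients of equal r: n·r·B > C, so B > C/(n·r) = 0.153/(4·0.25) = 0.153.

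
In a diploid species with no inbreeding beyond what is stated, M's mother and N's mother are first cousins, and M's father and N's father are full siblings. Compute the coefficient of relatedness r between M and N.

0.15625

Wright's path rule: contributions from independent ancestry routes add.
M and N are related in two ways: second cousins through their mothers (r = 1/32) and first cousins through their fathers (r = 1/8).
r = 1/32 + 1/8 = 0.15625.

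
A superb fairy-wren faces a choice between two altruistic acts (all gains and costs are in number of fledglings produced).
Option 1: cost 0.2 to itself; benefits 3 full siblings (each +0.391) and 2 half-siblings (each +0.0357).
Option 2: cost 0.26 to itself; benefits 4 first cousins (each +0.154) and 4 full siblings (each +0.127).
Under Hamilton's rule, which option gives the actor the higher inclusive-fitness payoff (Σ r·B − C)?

Option 1

Option 1: r to a full sibling = 0.5.
Option 1: r to a half-sibling = 0.25.
Option 1: Σ r·B − C = (3·0.5·0.391 + 2·0.25·0.0357) − 0.2 = 0.40435.
Option 2: r to a first cousin = 0.125.
Option 2: r to a full sibling = 0.5.
Option 2: Σ r·B − C = (4·0.125·0.154 + 4·0.5·0.127) − 0.26 = 0.071.
Option 1 has the higher net inclusive-fitness payoff.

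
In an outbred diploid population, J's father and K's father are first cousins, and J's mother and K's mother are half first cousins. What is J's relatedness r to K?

Independent pedigree routes through distinct common ancestors add.
J and K are related in two ways: second cousins through their fathers (r = 1/32) and half second cousins through their mothers (r = 1/64).
r = 1/32 + 1/64 = 0.046875.

0.046875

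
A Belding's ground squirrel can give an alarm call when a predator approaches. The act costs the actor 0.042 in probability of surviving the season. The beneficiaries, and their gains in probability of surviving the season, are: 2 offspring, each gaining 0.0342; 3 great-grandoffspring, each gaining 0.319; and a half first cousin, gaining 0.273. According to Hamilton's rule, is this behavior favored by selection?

Yes

Hamilton's rule: the trait is favored when the sum of r·B over every recipient exceeds the actor's cost C.
r to an offspring = 1/2 (one parent–offspring link: r = (1/2)^1 = 1/2).
r to a great-grandoffspring = 0.125 (three parent–offspring links: r = (1/2)^3 = 1/8).
r to a half first cousin = 0.0625 (half first cousins share one grandparent — one path of length 4: r = (1/2)^4 = 1/16).
Summing one r·B term per recipient: 2·0.5·0.0342 + 3·0.125·0.319 + 1·0.0625·0.273 = 0.1708875.
0.1708875 > 0.042: the indirect benefit exceeds the cost.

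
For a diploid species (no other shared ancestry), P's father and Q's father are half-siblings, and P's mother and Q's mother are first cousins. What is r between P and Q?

With two independent routes of shared ancestry, r is the sum of the two contributions.
P and Q are related in two ways: half first cousins through their fathers (r = 1/16) and second cousins through their mothers (r = 1/32).
r = 1/16 + 1/32 = 0.09375.

0.09375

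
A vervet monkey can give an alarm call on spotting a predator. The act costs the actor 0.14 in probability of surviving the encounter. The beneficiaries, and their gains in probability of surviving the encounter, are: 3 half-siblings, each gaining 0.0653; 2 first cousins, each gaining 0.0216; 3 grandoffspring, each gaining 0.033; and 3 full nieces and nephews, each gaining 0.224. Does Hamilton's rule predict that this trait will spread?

Yes

Hamilton's rule: the trait is favored when the sum of r·B over every recipient exceeds the actor's cost C.
r to a half-sibling = 0.25 (half-sibs share one parent — one path of length 2: r = (1/2)^2 = 1/4).
r to a first cousin = 0.125 (first cousins share one grandparent pair — two paths of length 4: r = 2·(1/2)^4 = 1/8).
r to a grandoffspring = 1/4 (two parent–offspring links: r = (1/2)^2 = 1/4).
r to a full niece or nephew = 0.25 (full aunt/uncle↔niece/nephew: two paths of length 3 through the shared grandparent pair: r = 2·(1/2)^3 = 1/4).
Summing one r·B term per recipient: 3·0.25·0.0653 + 2·0.125·0.0216 + 3·0.25·0.033 + 3·0.25·0.224 = 0.247125.
0.247125 > 0.14: the indirect benefit exceeds the cost.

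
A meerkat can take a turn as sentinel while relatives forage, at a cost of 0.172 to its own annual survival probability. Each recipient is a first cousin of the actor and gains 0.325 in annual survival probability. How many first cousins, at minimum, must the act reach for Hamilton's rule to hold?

r to a first cousin = 1/8 (first cousins share one grandparent pair — two paths of length 4: r = 2·(1/2)^4 = 1/8).
Hamilton's rule: n·r·B > C  ⇒  n > C/(r·B) = 0.172/(0.125·0.325) = 4.234.
The smallest integer exceeding 4.234 is 5.

5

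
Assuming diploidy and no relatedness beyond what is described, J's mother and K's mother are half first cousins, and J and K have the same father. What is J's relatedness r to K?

0.265625

Relatedness sums over independent paths through distinct common ancestors.
J and K are related in two ways: half second cousins through their mothers (r = 1/64) and half-sibs through their shared father (r = 1/4).
r = 1/64 + 1/4 = 17/64 = 0.265625.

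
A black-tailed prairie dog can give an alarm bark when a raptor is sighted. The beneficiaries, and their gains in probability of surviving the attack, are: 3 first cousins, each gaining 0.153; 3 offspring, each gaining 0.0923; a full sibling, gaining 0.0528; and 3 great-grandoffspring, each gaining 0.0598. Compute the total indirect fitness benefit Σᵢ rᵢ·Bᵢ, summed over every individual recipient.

r to a first cousin = 1/8 (first cousins share one grandparent pair — two paths of length 4: r = 2·(1/2)^4 = 1/8).
r to an offspring = 0.5 (one parent–offspring link: r = (1/2)^1 = 1/2).
r to a full sibling = 1/2 (full sibs share both parents — two paths of length 2: r = 2·(1/2)^2 = 1/2).
r to a great-grandoffspring = 0.125 (three parent–offspring links: r = (1/2)^3 = 1/8).
Summing one r·B term per recipient: 3·0.125·0.153 + 3·0.5·0.0923 + 1·0.5·0.0528 + 3·0.125·0.0598 = 0.24465.

0.24465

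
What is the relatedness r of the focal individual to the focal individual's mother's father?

0.25

Each parent–offspring link contributes a factor of 1/2, and independent paths through distinct common ancestors add.
Two parent–offspring links: r = (1/2)^2 = 1/4.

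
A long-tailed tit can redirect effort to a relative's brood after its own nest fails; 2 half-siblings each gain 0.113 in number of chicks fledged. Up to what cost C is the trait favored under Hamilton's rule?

r to a half-sibling = 1/4 (half-sibs share one parent — one path of length 2: r = (1/2)^2 = 1/4).
Hamilton's rule: n·r·B > C, so the trait is favored while C < n·r·B = 2·0.25·0.113 = 0.0565.

0.0565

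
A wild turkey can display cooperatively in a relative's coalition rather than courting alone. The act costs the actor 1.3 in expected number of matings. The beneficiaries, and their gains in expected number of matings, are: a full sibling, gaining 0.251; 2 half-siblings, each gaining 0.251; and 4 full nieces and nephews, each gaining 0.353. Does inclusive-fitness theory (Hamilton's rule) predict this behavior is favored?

Hamilton's rule: the trait is favored when the sum of r·B over every recipient exceeds the actor's cost C.
r to a full sibling = 0.5 (full sibs share both parents — two paths of length 2: r = 2·(1/2)^2 = 1/2).
r to a half-sibling = 1/4 (half-sibs share one parent — one path of length 2: r = (1/2)^2 = 1/4).
r to a full niece or nephew = 1/4 (full aunt/uncle↔niece/nephew: two paths of length 3 through the shared grandparent pair: r = 2·(1/2)^3 = 1/4).
Summing one r·B term per recipient: 1·0.5·0.251 + 2·0.25·0.251 + 4·0.25·0.353 = 0.604.
0.604 < 1.3: the indirect benefit is less than the cost.

No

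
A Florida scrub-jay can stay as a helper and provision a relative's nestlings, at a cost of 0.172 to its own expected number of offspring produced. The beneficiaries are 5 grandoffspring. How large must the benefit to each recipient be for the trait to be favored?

0.1376

r to a grandoffspring = 1/4 (two parent–offspring links: r = (1/2)^2 = 1/4).
Hamilton's rule with n recipients of equal r: n·r·B > C, so B > C/(n·r) = 0.172/(5·0.25) = 0.1376.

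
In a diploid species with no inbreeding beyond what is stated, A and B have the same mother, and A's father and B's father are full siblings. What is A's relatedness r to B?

0.375

Wright's path rule: contributions from independent ancestry routes add.
A and B are related in two ways: half-sibs through their shared mother (r = 1/4) and first cousins through their fathers (r = 1/8).
r = 1/4 + 1/8 = 3/8 = 0.375.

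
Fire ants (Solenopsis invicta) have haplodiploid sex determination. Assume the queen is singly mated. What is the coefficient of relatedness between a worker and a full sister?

0.75

Haplodiploid full sisters inherit their father's entire haploid genome identically (contributing 1/2) and on average half of their mother's contribution (1/2 · 1/2 = 1/4); r = 1/2 + 1/4 = 3/4.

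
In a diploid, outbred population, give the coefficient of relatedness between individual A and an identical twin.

Each parent–offspring link contributes a factor of 1/2, and independent paths through distinct common ancestors add.
Monozygotic twins share every allele identical by descent: r = 1.

1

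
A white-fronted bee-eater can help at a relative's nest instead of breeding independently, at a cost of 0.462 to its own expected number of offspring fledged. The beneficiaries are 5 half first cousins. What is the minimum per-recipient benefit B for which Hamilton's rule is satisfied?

r to a half first cousin = 1/16 (half first cousins share one grandparent — one path of length 4: r = (1/2)^4 = 1/16).
Hamilton's rule with n recipients of equal r: n·r·B > C, so B > C/(n·r) = 0.462/(5·0.0625) = 1.4784.

1.4784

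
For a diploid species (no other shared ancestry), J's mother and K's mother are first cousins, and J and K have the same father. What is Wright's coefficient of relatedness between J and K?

Independent pedigree routes through distinct common ancestors add.
J and K are related in two ways: second cousins through their mothers (r = 1/32) and half-sibs through their shared father (r = 1/4).
r = 1/32 + 1/4 = 0.28125.

0.28125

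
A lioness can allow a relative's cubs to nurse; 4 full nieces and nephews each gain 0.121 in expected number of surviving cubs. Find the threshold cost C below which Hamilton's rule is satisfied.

0.121

r to a full niece or nephew = 0.25 (full aunt/uncle↔niece/nephew: two paths of length 3 through the shared grandparent pair: r = 2·(1/2)^3 = 1/4).
Hamilton's rule: n·r·B > C, so the trait is favored while C < n·r·B = 4·0.25·0.121 = 0.121.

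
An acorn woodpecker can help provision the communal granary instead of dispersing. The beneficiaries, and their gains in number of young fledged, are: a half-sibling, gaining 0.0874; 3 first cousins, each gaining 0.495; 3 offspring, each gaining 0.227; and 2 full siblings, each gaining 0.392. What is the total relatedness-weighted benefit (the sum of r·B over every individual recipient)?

0.939975

r to a half-sibling = 1/4 (half-sibs share one parent — one path of length 2: r = (1/2)^2 = 1/4).
r to a first cousin = 1/8 (first cousins share one grandparent pair — two paths of length 4: r = 2·(1/2)^4 = 1/8).
r to an offspring = 0.5 (one parent–offspring link: r = (1/2)^1 = 1/2).
r to a full sibling = 1/2 (full sibs share both parents — two paths of length 2: r = 2·(1/2)^2 = 1/2).
Summing one r·B term per recipient: 1·0.25·0.0874 + 3·0.125·0.495 + 3·0.5·0.227 + 2·0.5·0.392 = 0.939975.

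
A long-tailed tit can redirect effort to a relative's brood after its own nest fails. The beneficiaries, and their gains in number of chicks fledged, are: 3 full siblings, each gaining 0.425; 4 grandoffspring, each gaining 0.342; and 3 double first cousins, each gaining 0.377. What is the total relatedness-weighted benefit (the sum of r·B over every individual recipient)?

r to a full sibling = 1/2 (full sibs share both parents — two paths of length 2: r = 2·(1/2)^2 = 1/2).
r to a grandoffspring = 0.25 (two parent–offspring links: r = (1/2)^2 = 1/4).
r to a double first cousin = 1/4 (double first cousins share both grandparent pairs — four paths of length 4: r = 4·(1/2)^4 = 1/4).
Summing one r·B term per recipient: 3·0.5·0.425 + 4·0.25·0.342 + 3·0.25·0.377 = 1.26225.

1.26225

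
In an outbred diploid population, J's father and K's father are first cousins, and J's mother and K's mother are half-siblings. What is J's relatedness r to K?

0.09375

Independent pedigree routes through distinct common ancestors add.
J and K are related in two ways: second cousins through their fathers (r = 1/32) and half first cousins through their mothers (r = 1/16).
r = 1/32 + 1/16 = 0.09375.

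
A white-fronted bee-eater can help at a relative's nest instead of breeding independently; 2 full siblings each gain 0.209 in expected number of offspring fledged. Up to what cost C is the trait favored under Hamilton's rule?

r to a full sibling = 1/2 (full sibs share both parents — two paths of length 2: r = 2·(1/2)^2 = 1/2).
Hamilton's rule: n·r·B > C, so the trait is favored while C < n·r·B = 2·0.5·0.209 = 0.209.

0.209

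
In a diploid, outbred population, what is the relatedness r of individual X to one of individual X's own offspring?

0.5

Each parent–offspring link contributes a factor of 1/2, and independent paths through distinct common ancestors add.
One parent–offspring link: r = (1/2)^1 = 1/2.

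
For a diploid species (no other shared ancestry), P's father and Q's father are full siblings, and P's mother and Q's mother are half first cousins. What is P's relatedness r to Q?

Wright's path rule: contributions from independent ancestry routes add.
P and Q are related in two ways: first cousins through their fathers (r = 1/8) and half second cousins through their mothers (r = 1/64).
r = 1/8 + 1/64 = 9/64 = 0.140625.

0.140625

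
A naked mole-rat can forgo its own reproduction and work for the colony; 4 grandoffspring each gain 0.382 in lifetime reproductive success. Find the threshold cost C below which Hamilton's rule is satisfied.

0.382

r to a grandoffspring = 0.25 (two parent–offspring links: r = (1/2)^2 = 1/4).
Hamilton's rule: n·r·B > C, so the trait is favored while C < n·r·B = 4·0.25·0.382 = 0.382.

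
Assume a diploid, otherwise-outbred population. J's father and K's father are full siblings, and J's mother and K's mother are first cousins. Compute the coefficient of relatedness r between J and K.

Independent pedigree routes through distinct common ancestors add.
J and K are related in two ways: first cousins through their fathers (r = 1/8) and second cousins through their mothers (r = 1/32).
r = 1/8 + 1/32 = 5/32 = 0.15625.

0.15625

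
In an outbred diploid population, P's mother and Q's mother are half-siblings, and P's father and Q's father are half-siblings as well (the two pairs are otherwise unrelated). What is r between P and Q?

With two independent routes of shared ancestry, r is the sum of the two contributions.
P and Q are related in two ways: half first cousins through their mothers (r = 1/16) and half first cousins through their fathers (r = 1/16).
r = 1/16 + 1/16 = 0.125.

0.125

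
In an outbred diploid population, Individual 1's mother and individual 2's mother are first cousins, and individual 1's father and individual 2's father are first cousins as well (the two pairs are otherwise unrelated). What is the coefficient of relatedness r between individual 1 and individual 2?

Independent pedigree routes through distinct common ancestors add.
Individual 1 and individual 2 are related in two ways: second cousins through their mothers (r = 1/32) and second cousins through their fathers (r = 1/32).
r = 1/32 + 1/32 = 0.0625.

0.0625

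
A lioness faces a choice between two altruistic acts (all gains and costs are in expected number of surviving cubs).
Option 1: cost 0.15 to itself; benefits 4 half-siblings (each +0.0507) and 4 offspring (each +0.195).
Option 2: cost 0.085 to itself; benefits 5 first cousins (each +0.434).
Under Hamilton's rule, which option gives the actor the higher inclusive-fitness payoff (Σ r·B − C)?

Option 1: r to a half-sibling = 0.25.
Option 1: r to an offspring = 0.5.
Option 1: Σ r·B − C = (4·0.25·0.0507 + 4·0.5·0.195) − 0.15 = 0.2907.
Option 2: r to a first cousin = 0.125.
Option 2: Σ r·B − C = (5·0.125·0.434) − 0.085 = 0.18625.
Option 1 has the higher net inclusive-fitness payoff.

Option 1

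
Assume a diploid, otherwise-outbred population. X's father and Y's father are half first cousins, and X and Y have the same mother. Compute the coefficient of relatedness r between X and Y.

0.265625

Relatedness sums over independent paths through distinct common ancestors.
X and Y are related in two ways: half second cousins through their fathers (r = 1/64) and half-sibs through their shared mother (r = 1/4).
r = 1/64 + 1/4 = 17/64 = 0.265625.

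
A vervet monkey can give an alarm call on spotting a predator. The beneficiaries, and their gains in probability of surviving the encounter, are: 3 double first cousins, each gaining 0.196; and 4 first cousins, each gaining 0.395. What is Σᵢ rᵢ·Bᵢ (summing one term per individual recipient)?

0.3445

r to a double first cousin = 1/4 (double first cousins share both grandparent pairs — four paths of length 4: r = 4·(1/2)^4 = 1/4).
r to a first cousin = 0.125 (first cousins share one grandparent pair — two paths of length 4: r = 2·(1/2)^4 = 1/8).
Summing one r·B term per recipient: 3·0.25·0.196 + 4·0.125·0.395 = 0.3445.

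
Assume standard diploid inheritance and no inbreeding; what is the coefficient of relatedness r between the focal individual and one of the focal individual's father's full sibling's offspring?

0.125

Each parent–offspring link contributes a factor of 1/2, and independent paths through distinct common ancestors add.
First cousins share one grandparent pair — two paths of length 4: r = 2·(1/2)^4 = 1/8.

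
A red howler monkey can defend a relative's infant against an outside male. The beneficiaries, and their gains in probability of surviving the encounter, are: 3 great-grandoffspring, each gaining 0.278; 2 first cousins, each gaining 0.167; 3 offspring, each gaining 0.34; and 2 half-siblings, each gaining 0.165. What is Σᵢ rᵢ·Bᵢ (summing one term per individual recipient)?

0.7385

r to a great-grandoffspring = 1/8 (three parent–offspring links: r = (1/2)^3 = 1/8).
r to a first cousin = 0.125 (first cousins share one grandparent pair — two paths of length 4: r = 2·(1/2)^4 = 1/8).
r to an offspring = 1/2 (one parent–offspring link: r = (1/2)^1 = 1/2).
r to a half-sibling = 1/4 (half-sibs share one parent — one path of length 2: r = (1/2)^2 = 1/4).
Summing one r·B term per recipient: 3·0.125·0.278 + 2·0.125·0.167 + 3·0.5·0.34 + 2·0.25·0.165 = 0.7385.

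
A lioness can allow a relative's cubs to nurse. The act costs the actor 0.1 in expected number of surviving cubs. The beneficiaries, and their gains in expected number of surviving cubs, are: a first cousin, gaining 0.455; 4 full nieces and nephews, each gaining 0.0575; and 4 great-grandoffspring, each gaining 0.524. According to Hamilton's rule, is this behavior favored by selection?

Hamilton's rule: the trait is favored when the sum of r·B over every recipient exceeds the actor's cost C.
r to a first cousin = 1/8 (first cousins share one grandparent pair — two paths of length 4: r = 2·(1/2)^4 = 1/8).
r to a full niece or nephew = 0.25 (full aunt/uncle↔niece/nephew: two paths of length 3 through the shared grandparent pair: r = 2·(1/2)^3 = 1/4).
r to a great-grandoffspring = 0.125 (three parent–offspring links: r = (1/2)^3 = 1/8).
Summing one r·B term per recipient: 1·0.125·0.455 + 4·0.25·0.0575 + 4·0.125·0.524 = 0.376375.
0.376375 > 0.1: the indirect benefit exceeds the cost.

Yes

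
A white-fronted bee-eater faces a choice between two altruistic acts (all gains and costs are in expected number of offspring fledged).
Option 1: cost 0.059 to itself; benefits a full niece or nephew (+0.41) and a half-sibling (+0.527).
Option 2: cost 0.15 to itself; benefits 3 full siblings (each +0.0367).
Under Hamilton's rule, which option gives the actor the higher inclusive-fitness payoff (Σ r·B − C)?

Option 1

Option 1: r to a full niece or nephew = 0.25.
Option 1: r to a half-sibling = 0.25.
Option 1: Σ r·B − C = (1·0.25·0.41 + 1·0.25·0.527) − 0.059 = 0.17525.
Option 2: r to a full sibling = 0.5.
Option 2: Σ r·B − C = (3·0.5·0.0367) − 0.15 = -0.09495.
Option 1 has the higher net inclusive-fitness payoff.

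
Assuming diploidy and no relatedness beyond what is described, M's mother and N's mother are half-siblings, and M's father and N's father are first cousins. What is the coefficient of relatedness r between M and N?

Wright's path rule: contributions from independent ancestry routes add.
M and N are related in two ways: half first cousins through their mothers (r = 1/16) and second cousins through their fathers (r = 1/32).
r = 1/16 + 1/32 = 3/32 = 0.09375.

0.09375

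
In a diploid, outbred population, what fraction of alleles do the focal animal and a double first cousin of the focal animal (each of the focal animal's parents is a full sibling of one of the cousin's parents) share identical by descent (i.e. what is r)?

0.25

Each parent–offspring link contributes a factor of 1/2, and independent paths through distinct common ancestors add.
Double first cousins share both grandparent pairs — four paths of length 4: r = 4·(1/2)^4 = 1/4.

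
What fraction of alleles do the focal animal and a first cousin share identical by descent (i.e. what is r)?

Each parent–offspring link contributes a factor of 1/2, and independent paths through distinct common ancestors add.
First cousins share one grandparent pair — two paths of length 4: r = 2·(1/2)^4 = 1/8.

0.125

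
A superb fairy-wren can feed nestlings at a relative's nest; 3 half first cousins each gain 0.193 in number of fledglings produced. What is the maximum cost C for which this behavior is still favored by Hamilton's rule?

0.0361875

r to a half first cousin = 0.0625 (half first cousins share one grandparent — one path of length 4: r = (1/2)^4 = 1/16).
Hamilton's rule: n·r·B > C, so the trait is favored while C < n·r·B = 3·0.0625·0.193 = 0.0361875.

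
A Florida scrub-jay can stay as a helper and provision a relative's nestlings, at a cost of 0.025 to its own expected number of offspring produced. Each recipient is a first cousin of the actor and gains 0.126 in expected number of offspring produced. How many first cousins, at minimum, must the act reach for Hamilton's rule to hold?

r to a first cousin = 1/8 (first cousins share one grandparent pair — two paths of length 4: r = 2·(1/2)^4 = 1/8).
Hamilton's rule: n·r·B > C  ⇒  n > C/(r·B) = 0.025/(0.125·0.126) = 1.587.
The smallest integer exceeding 1.587 is 2.

2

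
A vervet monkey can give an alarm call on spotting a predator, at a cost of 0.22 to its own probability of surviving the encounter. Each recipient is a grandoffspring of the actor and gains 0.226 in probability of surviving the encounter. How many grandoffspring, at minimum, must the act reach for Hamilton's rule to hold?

r to a grandoffspring = 1/4 (two parent–offspring links: r = (1/2)^2 = 1/4).
Hamilton's rule: n·r·B > C  ⇒  n > C/(r·B) = 0.22/(0.25·0.226) = 3.894.
The smallest integer exceeding 3.894 is 4.

4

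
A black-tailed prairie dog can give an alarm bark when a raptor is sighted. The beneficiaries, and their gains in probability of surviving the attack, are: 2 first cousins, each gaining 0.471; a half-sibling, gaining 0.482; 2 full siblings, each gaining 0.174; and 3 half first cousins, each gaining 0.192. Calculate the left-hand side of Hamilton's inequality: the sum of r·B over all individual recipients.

r to a first cousin = 1/8 (first cousins share one grandparent pair — two paths of length 4: r = 2·(1/2)^4 = 1/8).
r to a half-sibling = 0.25 (half-sibs share one parent — one path of length 2: r = (1/2)^2 = 1/4).
r to a full sibling = 1/2 (full sibs share both parents — two paths of length 2: r = 2·(1/2)^2 = 1/2).
r to a half first cousin = 1/16 (half first cousins share one grandparent — one path of length 4: r = (1/2)^4 = 1/16).
Summing one r·B term per recipient: 2·0.125·0.471 + 1·0.25·0.482 + 2·0.5·0.174 + 3·0.0625·0.192 = 0.44825.

0.44825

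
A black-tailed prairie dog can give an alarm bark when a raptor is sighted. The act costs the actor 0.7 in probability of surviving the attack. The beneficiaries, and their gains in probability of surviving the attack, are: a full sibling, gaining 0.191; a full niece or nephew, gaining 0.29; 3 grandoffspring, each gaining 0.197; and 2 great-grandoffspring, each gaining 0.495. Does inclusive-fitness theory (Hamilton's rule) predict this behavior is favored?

Hamilton's rule: the trait is favored when the sum of r·B over every recipient exceeds the actor's cost C.
r to a full sibling = 0.5 (full sibs share both parents — two paths of length 2: r = 2·(1/2)^2 = 1/2).
r to a full niece or nephew = 0.25 (full aunt/uncle↔niece/nephew: two paths of length 3 through the shared grandparent pair: r = 2·(1/2)^3 = 1/4).
r to a grandoffspring = 1/4 (two parent–offspring links: r = (1/2)^2 = 1/4).
r to a great-grandoffspring = 0.125 (three parent–offspring links: r = (1/2)^3 = 1/8).
Summing one r·B term per recipient: 1·0.5·0.191 + 1·0.25·0.29 + 3·0.25·0.197 + 2·0.125·0.495 = 0.4395.
0.4395 < 0.7: the indirect benefit is less than the cost.

No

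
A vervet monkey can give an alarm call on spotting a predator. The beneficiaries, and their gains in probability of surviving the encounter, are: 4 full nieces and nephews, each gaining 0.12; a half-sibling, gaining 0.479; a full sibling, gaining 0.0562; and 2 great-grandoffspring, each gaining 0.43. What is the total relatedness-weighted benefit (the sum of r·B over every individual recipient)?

r to a full niece or nephew = 0.25 (full aunt/uncle↔niece/nephew: two paths of length 3 through the shared grandparent pair: r = 2·(1/2)^3 = 1/4).
r to a half-sibling = 0.25 (half-sibs share one parent — one path of length 2: r = (1/2)^2 = 1/4).
r to a full sibling = 0.5 (full sibs share both parents — two paths of length 2: r = 2·(1/2)^2 = 1/2).
r to a great-grandoffspring = 1/8 (three parent–offspring links: r = (1/2)^3 = 1/8).
Summing one r·B term per recipient: 4·0.25·0.12 + 1·0.25·0.479 + 1·0.5·0.0562 + 2·0.125·0.43 = 0.37535.

0.37535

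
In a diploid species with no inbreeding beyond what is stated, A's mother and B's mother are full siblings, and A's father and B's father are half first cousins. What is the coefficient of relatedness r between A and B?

0.140625

With two independent routes of shared ancestry, r is the sum of the two contributions.
A and B are related in two ways: first cousins through their mothers (r = 1/8) and half second cousins through their fathers (r = 1/64).
r = 1/8 + 1/64 = 9/64 = 0.140625.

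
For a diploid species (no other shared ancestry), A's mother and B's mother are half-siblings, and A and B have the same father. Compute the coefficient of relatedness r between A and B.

With two independent routes of shared ancestry, r is the sum of the two contributions.
A and B are related in two ways: half first cousins through their mothers (r = 1/16) and half-sibs through their shared father (r = 1/4).
r = 1/16 + 1/4 = 0.3125.

0.3125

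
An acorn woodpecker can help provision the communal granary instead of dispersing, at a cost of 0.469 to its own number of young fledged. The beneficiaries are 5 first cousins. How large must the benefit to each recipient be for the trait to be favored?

r to a first cousin = 0.125 (first cousins share one grandparent pair — two paths of length 4: r = 2·(1/2)^4 = 1/8).
Hamilton's rule with n recipients of equal r: n·r·B > C, so B > C/(n·r) = 0.469/(5·0.125) = 0.7504.

0.7504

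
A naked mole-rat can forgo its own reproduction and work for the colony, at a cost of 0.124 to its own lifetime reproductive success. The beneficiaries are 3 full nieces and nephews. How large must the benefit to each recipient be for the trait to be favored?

r to a full niece or nephew = 1/4 (full aunt/uncle↔niece/nephew: two paths of length 3 through the shared grandparent pair: r = 2·(1/2)^3 = 1/4).
Hamilton's rule with n recipients of equal r: n·r·B > C, so B > C/(n·r) = 0.124/(3·0.25) = 0.1653.

0.1653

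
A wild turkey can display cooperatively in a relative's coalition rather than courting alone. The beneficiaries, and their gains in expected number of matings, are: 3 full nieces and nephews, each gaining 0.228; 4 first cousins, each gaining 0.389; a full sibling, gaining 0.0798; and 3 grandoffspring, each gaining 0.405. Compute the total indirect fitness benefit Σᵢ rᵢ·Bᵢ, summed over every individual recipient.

r to a full niece or nephew = 1/4 (full aunt/uncle↔niece/nephew: two paths of length 3 through the shared grandparent pair: r = 2·(1/2)^3 = 1/4).
r to a first cousin = 0.125 (first cousins share one grandparent pair — two paths of length 4: r = 2·(1/2)^4 = 1/8).
r to a full sibling = 1/2 (full sibs share both parents — two paths of length 2: r = 2·(1/2)^2 = 1/2).
r to a grandoffspring = 1/4 (two parent–offspring links: r = (1/2)^2 = 1/4).
Summing one r·B term per recipient: 3·0.25·0.228 + 4·0.125·0.389 + 1·0.5·0.0798 + 3·0.25·0.405 = 0.70915.

0.70915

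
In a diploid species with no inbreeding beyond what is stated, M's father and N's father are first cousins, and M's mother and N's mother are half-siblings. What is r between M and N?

0.09375

With two independent routes of shared ancestry, r is the sum of the two contributions.
M and N are related in two ways: second cousins through their fathers (r = 1/32) and half first cousins through their mothers (r = 1/16).
r = 1/32 + 1/16 = 0.09375.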